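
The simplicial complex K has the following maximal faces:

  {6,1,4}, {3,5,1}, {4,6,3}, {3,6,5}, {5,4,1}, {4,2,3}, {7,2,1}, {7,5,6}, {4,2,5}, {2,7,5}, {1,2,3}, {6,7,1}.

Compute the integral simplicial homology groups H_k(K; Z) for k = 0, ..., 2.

H_0 ≅ Z,  H_1 ≅ Z/2,  H_2 = 0.

K has 7 vertices, 18 edges, 12 triangles.
rank ∂_0 = 0, rank ∂_1 = 6 ⇒ b_0 = 7 − 0 − 6 = 1; all invariant factors of ∂_1 are 1 so no torsion. So H_0 ≅ Z.
rank ∂_1 = 6, rank ∂_2 = 12 ⇒ b_1 = 18 − 6 − 12 = 0; ∂_2 has invariant factor(s) [2] giving torsion. So H_1 ≅ Z/2.
rank ∂_2 = 12, rank ∂_3 = 0 ⇒ b_2 = 12 − 12 − 0 = 0. So H_2 ≅ 0.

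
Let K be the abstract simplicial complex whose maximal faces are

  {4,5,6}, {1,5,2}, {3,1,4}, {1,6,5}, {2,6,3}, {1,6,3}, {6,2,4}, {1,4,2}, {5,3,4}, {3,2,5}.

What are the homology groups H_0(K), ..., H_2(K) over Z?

Fix the vertex order 1 < 2 < 3 < 4 < 5 < 6 and write every simplex with vertices in increasing order. Then dim K = 2 and the simplices of K are:

  0-simplices (6): [1], [2], [3], [4], [5], [6]
  1-simplices (15): [1,2], [1,3], [1,4], [1,5], [1,6], [2,3], [2,4], [2,5], [2,6], [3,4], [3,5], [3,6], [4,5], [4,6], [5,6]
  2-simplices (10): [1,2,4], [1,2,5], [1,3,4], [1,3,6], [1,5,6], [2,3,5], [2,3,6], [2,4,6], [3,4,5], [4,5,6]

so the chain groups are C_0 ≅ Z^6, C_1 ≅ Z^15, C_2 ≅ Z^10.

∂_1: C_1 → C_0 maps an edge to its endpoints' difference, ∂[p,q] = q − p. For instance
  ∂[1,2] = [2] − [1].
As a 6×15 matrix over Z this has rank 5, with invariant factors (1,1,1,1,1).

∂_2: C_2 → C_1 acts by ∂[p,q,r] = [q,r] − [p,r] + [p,q]. For instance
  ∂[2,4,6] = [4,6] − [2,6] + [2,4],
  ∂[1,5,6] = [5,6] − [1,6] + [1,5].
This gives a 15×10 integer matrix of rank 10; reducing to Smith normal form yields diagonal entries (1,1,1,1,1,1,1,1,1,2).

Reading off H_k = ker ∂_k / im ∂_{k+1}:

  H_0: rank C_0 − rank ∂_1 = 6 − 5 = 1, and the invariant factors of ∂_1 are all 1, so H_0 ≅ Z.
  H_1: rank ker ∂_1 − rank ∂_2 = (15 − 5) − 10 = 0, and ∂_2 has invariant factor 2 > 1, so H_1 ≅ Z/2.
  H_2: rank ker ∂_2 − rank ∂_3 = (10 − 10) − 0 = 0, and there is no ∂_3, so H_2 ≅ 0.

As a check, the Euler characteristic is 6 − 15 + 10 = 1, which agrees with 1 − 0 + 0 = 1.
(K is a triangulation of the real projective plane RP^2.)

H_0 = Z,  H_1 = Z/2,  H_2 = 0.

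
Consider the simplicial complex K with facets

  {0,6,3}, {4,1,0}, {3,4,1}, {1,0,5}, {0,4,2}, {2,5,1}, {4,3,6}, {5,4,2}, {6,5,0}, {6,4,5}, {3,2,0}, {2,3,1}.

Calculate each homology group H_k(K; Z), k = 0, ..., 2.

K has 7 vertices, 18 edges, 12 triangles.
rank ∂_0 = 0, rank ∂_1 = 6 ⇒ b_0 = 7 − 0 − 6 = 1; all invariant factors of ∂_1 are 1 so no torsion. So H_0 = Z.
rank ∂_1 = 6, rank ∂_2 = 12 ⇒ b_1 = 18 − 6 − 12 = 0; ∂_2 has invariant factor(s) [2] giving torsion. So H_1 = Z/2Z.
rank ∂_2 = 12, rank ∂_3 = 0 ⇒ b_2 = 12 − 12 − 0 = 0. So H_2 = 0.

H_0 = Z,  H_1 = Z/2Z,  H_2 = 0.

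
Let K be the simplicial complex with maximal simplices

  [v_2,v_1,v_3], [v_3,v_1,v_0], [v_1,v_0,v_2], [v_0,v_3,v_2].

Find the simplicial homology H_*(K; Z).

H_0 = Z,  H_1 = 0,  H_2 = Z.

K has 4 vertices, 6 edges, 4 triangles.
rank ∂_0 = 0, rank ∂_1 = 3 ⇒ b_0 = 4 − 0 − 3 = 1; all invariant factors of ∂_1 are 1 so no torsion. So H_0 ≅ Z.
rank ∂_1 = 3, rank ∂_2 = 3 ⇒ b_1 = 6 − 3 − 3 = 0; all invariant factors of ∂_2 are 1 so no torsion. So H_1 ≅ 0.
rank ∂_2 = 3, rank ∂_3 = 0 ⇒ b_2 = 4 − 3 − 0 = 1. So H_2 ≅ Z.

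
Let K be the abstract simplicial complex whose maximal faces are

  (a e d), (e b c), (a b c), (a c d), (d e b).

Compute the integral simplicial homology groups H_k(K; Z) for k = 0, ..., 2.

Take the total order a < b < c < d < e on the vertex set. Then K (dimension 2) consists of the simplices:

  0-simplices (5): a, b, c, d, e
  1-simplices (10): ab, ac, ad, ae, bc, bd, be, cd, ce, de
  2-simplices (5): abc, acd, ade, bce, bde

so the chain groups are C_0 ≅ Z^5, C_1 ≅ Z^10, C_2 ≅ Z^5.

Boundary ∂_1: C_1 → C_0 is given by ∂[p,q] = [q] − [p].
This gives a 5×10 integer matrix of rank 4; reducing to Smith normal form yields diagonal entries (1,1,1,1).

Boundary ∂_2: C_2 → C_1 acts by ∂[p,q,r] = [q,r] − [p,r] + [p,q]. For instance
  ∂ade = de − ae + ad,
  ∂bce = ce − be + bc.
The 10×5 boundary matrix has rank 5 and Smith normal form diag(1,1,1,1,1).

Reading off H_k = ker ∂_k / im ∂_{k+1}:

  H_0: rank C_0 − rank ∂_1 = 5 − 4 = 1, and the invariant factors of ∂_1 are all 1, so H_0 ≅ Z.
  H_1: rank ker ∂_1 − rank ∂_2 = (10 − 4) − 5 = 1, and the invariant factors of ∂_2 are all 1, so H_1 ≅ Z.
  H_2: rank ker ∂_2 − rank ∂_3 = (5 − 5) − 0 = 0, and there is no ∂_3, so H_2 ≅ 0.

H_0 ≅ Z,  H_1 ≅ Z,  H_2 = 0.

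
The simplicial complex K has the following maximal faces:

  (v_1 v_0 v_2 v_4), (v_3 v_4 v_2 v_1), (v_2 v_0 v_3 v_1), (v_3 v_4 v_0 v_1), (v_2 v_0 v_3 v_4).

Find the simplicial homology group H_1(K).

K has 5 vertices, 10 edges, 10 triangles, 5 3-simplices.
rank ∂_1 = 4, rank ∂_2 = 6 ⇒ b_1 = 10 − 4 − 6 = 0; all invariant factors of ∂_2 are 1 so no torsion. So H_1 ≅ 0.

H_1 ≅ 0.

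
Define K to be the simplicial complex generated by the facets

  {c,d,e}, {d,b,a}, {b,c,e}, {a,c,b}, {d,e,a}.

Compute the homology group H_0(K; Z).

H_0 = Z.

Order the vertices as a < b < c < d < e. Listing each simplex with vertices in this order, K has dimension 2 with simplices:

  0-simplices (5): a, b, c, d, e
  1-simplices (10): ab, ac, ad, ae, bc, bd, be, cd, ce, de
  2-simplices (5): abc, abd, ade, bce, cde

Hence C_0 ≅ Z^5, C_1 ≅ Z^10, C_2 ≅ Z^5.

The boundary map ∂_1: C_1 → C_0 maps an edge to its endpoints' difference, ∂[p,q] = q − p. For instance
  ∂ad = d − a.
The 5×10 boundary matrix has rank 4 and Smith normal form diag(1,1,1,1).

The boundary map ∂_2: C_2 → C_1 acts by ∂[p,q,r] = [q,r] − [p,r] + [p,q]. For instance
  ∂bce = ce − be + bc,
  ∂cde = de − ce + cd.
The 10×5 boundary matrix has rank 5 and Smith normal form diag(1,1,1,1,1).

Reading off H_k = ker ∂_k / im ∂_{k+1}:

  H_0: rank C_0 − rank ∂_1 = 5 − 4 = 1, and the invariant factors of ∂_1 are all 1, so H_0 ≅ Z.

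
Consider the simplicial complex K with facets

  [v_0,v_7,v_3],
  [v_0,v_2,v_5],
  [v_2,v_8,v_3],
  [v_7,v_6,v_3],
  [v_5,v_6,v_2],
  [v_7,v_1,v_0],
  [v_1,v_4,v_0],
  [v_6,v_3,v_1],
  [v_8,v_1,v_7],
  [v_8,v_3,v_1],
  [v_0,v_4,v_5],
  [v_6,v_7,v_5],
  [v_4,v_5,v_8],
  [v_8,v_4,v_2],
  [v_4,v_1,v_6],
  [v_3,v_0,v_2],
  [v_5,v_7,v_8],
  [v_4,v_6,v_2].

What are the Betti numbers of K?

K has 9 vertices, 27 edges, 18 triangles.
rank ∂_0 = 0, rank ∂_1 = 8 ⇒ b_0 = 9 − 0 − 8 = 1; all invariant factors of ∂_1 are 1 so no torsion. So H_0 = Z.
rank ∂_1 = 8, rank ∂_2 = 18 ⇒ b_1 = 27 − 8 − 18 = 1; ∂_2 has invariant factor(s) [2] giving torsion. So H_1 = Z ⊕ Z/2.
rank ∂_2 = 18, rank ∂_3 = 0 ⇒ b_2 = 18 − 18 − 0 = 0. So H_2 = 0.

b_0 = 1, b_1 = 1, b_2 = 0.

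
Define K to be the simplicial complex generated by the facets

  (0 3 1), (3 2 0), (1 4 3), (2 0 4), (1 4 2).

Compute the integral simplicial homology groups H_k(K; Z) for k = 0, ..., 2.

H_0 ≅ Z,  H_1 ≅ Z,  H_2 = 0.

Take the total order 0 < 1 < 2 < 3 < 4 on the vertex set. Then K (dimension 2) consists of the simplices:

  0-simplices (5): [0], [1], [2], [3], [4]
  1-simplices (10): [0,1], [0,2], [0,3], [0,4], [1,2], [1,3], [1,4], [2,3], [2,4], [3,4]
  2-simplices (5): [0,1,3], [0,2,3], [0,2,4], [1,2,4], [1,3,4]

Hence C_0 ≅ Z^5, C_1 ≅ Z^10, C_2 ≅ Z^5.

The boundary map ∂_1: C_1 → C_0 sends each edge [p,q] (with p < q) to q − p.
The 5×10 boundary matrix has rank 4 and Smith normal form diag(1,1,1,1).

∂_2: C_2 → C_1 maps a triangle to the signed sum of its edges. For instance
  ∂[1,3,4] = [3,4] − [1,4] + [1,3],
  ∂[0,1,3] = [1,3] − [0,3] + [0,1].
This gives a 10×5 integer matrix of rank 5; reducing to Smith normal form yields diagonal entries (1,1,1,1,1).

Now H_k = ker ∂_k / im ∂_{k+1}, so:

  H_0: rank C_0 − rank ∂_1 = 5 − 4 = 1, and the invariant factors of ∂_1 are all 1, so H_0 = Z.
  H_1: rank ker ∂_1 − rank ∂_2 = (10 − 4) − 5 = 1, and the invariant factors of ∂_2 are all 1, so H_1 = Z.
  H_2: rank ker ∂_2 − rank ∂_3 = (5 − 5) − 0 = 0, and there is no ∂_3, so H_2 = 0.

As a check, the Euler characteristic is 5 − 10 + 5 = 0, which agrees with 1 − 1 + 0 = 0.
(K is a triangulation of the Möbius band.)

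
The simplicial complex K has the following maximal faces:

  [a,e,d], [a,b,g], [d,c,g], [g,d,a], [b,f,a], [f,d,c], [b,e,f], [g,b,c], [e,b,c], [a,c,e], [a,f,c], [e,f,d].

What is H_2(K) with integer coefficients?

H_2 = 0.

Take the total order a < b < c < d < e < f < g on the vertex set. Then K (dimension 2) consists of the simplices:

  0-simplices (7): a, b, c, d, e, f, g
  1-simplices (18): ab, ac, ad, ae, af, ag, bc, be, bf, bg, cd, ce, cf, cg, de, df, dg, ef
  2-simplices (12): abf, abg, ace, acf, ade, adg, bce, bcg, bef, cdf, cdg, def

so the chain groups are C_0 ≅ Z^7, C_1 ≅ Z^18, C_2 ≅ Z^12.

Boundary ∂_1: C_1 → C_0 is given by ∂[p,q] = [q] − [p].
The resulting 7×18 matrix has rank 6, and its Smith normal form has invariant factors (1,1,1,1,1,1).

The boundary map ∂_2: C_2 → C_1 sends each 2-simplex [p,q,r] to [q,r] − [p,r] + [p,q]. For instance
  ∂abf = bf − af + ab,
  ∂bcg = cg − bg + bc.
This gives a 18×12 integer matrix of rank 12; reducing to Smith normal form yields diagonal entries (1,1,1,1,1,1,1,1,1,1,1,2).

Computing H_k = (kernel of ∂_k) / (image of ∂_{k+1}):

  H_2: rank ker ∂_2 − rank ∂_3 = (12 − 12) − 0 = 0, and there is no ∂_3, so H_2 = 0.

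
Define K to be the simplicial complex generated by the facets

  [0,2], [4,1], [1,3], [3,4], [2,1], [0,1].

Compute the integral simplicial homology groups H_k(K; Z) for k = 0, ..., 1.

H_0 = Z,  H_1 = Z^2.

We work with the vertex ordering 0 < 1 < 2 < 3 < 4. The simplices of K, each written with vertices in increasing order, are:

  0-simplices (5): [0], [1], [2], [3], [4]
  1-simplices (6): [0,1], [0,2], [1,2], [1,3], [1,4], [3,4]

Hence C_0 ≅ Z^5, C_1 ≅ Z^6.

∂_1: C_1 → C_0 sends each edge [p,q] (with p < q) to q − p. For instance
  ∂[0,1] = [1] − [0].
As a 5×6 matrix over Z this has rank 4, with invariant factors (1,1,1,1).

Computing H_k = (kernel of ∂_k) / (image of ∂_{k+1}):

  H_0: rank C_0 − rank ∂_1 = 5 − 4 = 1, and the invariant factors of ∂_1 are all 1, so H_0 ≅ Z.
  H_1: rank ker ∂_1 − rank ∂_2 = (6 − 4) − 0 = 2, and there is no ∂_2, so H_1 ≅ Z^2.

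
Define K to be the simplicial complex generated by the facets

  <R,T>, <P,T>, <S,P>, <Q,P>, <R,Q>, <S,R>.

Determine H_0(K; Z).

Take the total order P < Q < R < S < T on the vertex set. Then K (dimension 1) consists of the simplices:

  0-simplices (5): P, Q, R, S, T
  1-simplices (6): PQ, PS, PT, QR, RS, RT

Hence C_0 ≅ Z^5, C_1 ≅ Z^6.

∂_1: C_1 → C_0 sends each edge [p,q] (with p < q) to q − p.
The 5×6 boundary matrix has rank 4 and Smith normal form diag(1,1,1,1).

Computing H_k = (kernel of ∂_k) / (image of ∂_{k+1}):

  H_0: rank C_0 − rank ∂_1 = 5 − 4 = 1, and the invariant factors of ∂_1 are all 1, so H_0 ≅ Z.

H_0 = Z.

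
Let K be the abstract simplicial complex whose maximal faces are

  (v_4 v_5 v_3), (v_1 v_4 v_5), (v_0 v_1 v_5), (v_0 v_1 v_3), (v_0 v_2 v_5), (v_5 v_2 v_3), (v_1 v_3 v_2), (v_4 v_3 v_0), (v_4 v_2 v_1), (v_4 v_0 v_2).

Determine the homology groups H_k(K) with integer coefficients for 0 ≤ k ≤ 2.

Fix the vertex order v_0 < v_1 < v_2 < v_3 < v_4 < v_5 and write every simplex with vertices in increasing order. Then dim K = 2 and the simplices of K are:

  0-simplices (6): [v_0], [v_1], [v_2], [v_3], [v_4], [v_5]
  1-simplices (15): (15 of them)
  2-simplices (10): [v_0,v_1,v_3], [v_0,v_1,v_5], [v_0,v_2,v_4], [v_0,v_2,v_5], [v_0,v_3,v_4], [v_1,v_2,v_3], [v_1,v_2,v_4], [v_1,v_4,v_5], [v_2,v_3,v_5], [v_3,v_4,v_5]

so the chain groups are C_0 ≅ Z^6, C_1 ≅ Z^15, C_2 ≅ Z^10.

The boundary map ∂_1: C_1 → C_0 is given by ∂[p,q] = [q] − [p].
This gives a 6×15 integer matrix of rank 5; reducing to Smith normal form yields diagonal entries (1,1,1,1,1).

Boundary ∂_2: C_2 → C_1 acts by ∂[p,q,r] = [q,r] − [p,r] + [p,q]. For instance
  ∂[v_2,v_3,v_5] = [v_3,v_5] − [v_2,v_5] + [v_2,v_3],
  ∂[v_0,v_2,v_4] = [v_2,v_4] − [v_0,v_4] + [v_0,v_2].
The 15×10 boundary matrix has rank 10 and Smith normal form diag(1,1,1,1,1,1,1,1,1,2).

Now H_k = ker ∂_k / im ∂_{k+1}, so:

  H_0: rank C_0 − rank ∂_1 = 6 − 5 = 1, and the invariant factors of ∂_1 are all 1, so H_0 = Z.
  H_1: rank ker ∂_1 − rank ∂_2 = (15 − 5) − 10 = 0, and ∂_2 has invariant factor 2 > 1, so H_1 = Z/2.
  H_2: rank ker ∂_2 − rank ∂_3 = (10 − 10) − 0 = 0, and there is no ∂_3, so H_2 = 0.

As a check, the Euler characteristic is 6 − 15 + 10 = 1, which agrees with 1 − 0 + 0 = 1.

H_0 = Z,  H_1 = Z/2,  H_2 = 0.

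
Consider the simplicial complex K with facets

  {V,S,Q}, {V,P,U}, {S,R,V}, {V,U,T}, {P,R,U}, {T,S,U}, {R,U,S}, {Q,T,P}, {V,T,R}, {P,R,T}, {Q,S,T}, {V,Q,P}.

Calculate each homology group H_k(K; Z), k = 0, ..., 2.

Order the vertices as P < Q < R < S < T < U < V. Listing each simplex with vertices in this order, K has dimension 2 with simplices:

  0-simplices (7): P, Q, R, S, T, U, V
  1-simplices (18): PQ, PR, PT, PU, PV, QS, QT, QV, RS, RT, RU, RV, ST, SU, SV, TU, TV, UV
  2-simplices (12): PQT, PQV, PRT, PRU, PUV, QST, QSV, RSU, RSV, RTV, STU, TUV

so the chain groups are C_0 ≅ Z^7, C_1 ≅ Z^18, C_2 ≅ Z^12.

∂_1: C_1 → C_0 sends each edge [p,q] (with p < q) to q − p.
The 7×18 boundary matrix has rank 6 and Smith normal form diag(1,1,1,1,1,1).

Boundary ∂_2: C_2 → C_1 acts by ∂[p,q,r] = [q,r] − [p,r] + [p,q]. For instance
  ∂QSV = SV − QV + QS,
  ∂PQT = QT − PT + PQ.
This gives a 18×12 integer matrix of rank 12; reducing to Smith normal form yields diagonal entries (1,1,1,1,1,1,1,1,1,1,1,2).

From H_k ≅ ker(∂_k) / im(∂_{k+1}) we obtain:

  H_0: rank C_0 − rank ∂_1 = 7 − 6 = 1, and the invariant factors of ∂_1 are all 1, so H_0 ≅ Z.
  H_1: rank ker ∂_1 − rank ∂_2 = (18 − 6) − 12 = 0, and ∂_2 has invariant factor 2 > 1, so H_1 ≅ Z/2.
  H_2: rank ker ∂_2 − rank ∂_3 = (12 − 12) − 0 = 0, and there is no ∂_3, so H_2 ≅ 0.

As a check, the Euler characteristic is 7 − 18 + 12 = 1, which agrees with 1 − 0 + 0 = 1.

H_0 = Z,  H_1 = Z/2,  H_2 = 0.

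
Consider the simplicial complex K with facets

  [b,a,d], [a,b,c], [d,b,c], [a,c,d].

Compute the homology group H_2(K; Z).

We work with the vertex ordering a < b < c < d. The simplices of K, each written with vertices in increasing order, are:

  0-simplices (4): a, b, c, d
  1-simplices (6): ab, ac, ad, bc, bd, cd
  2-simplices (4): abc, abd, acd, bcd

Hence C_0 ≅ Z^4, C_1 ≅ Z^6, C_2 ≅ Z^4.

The boundary map ∂_1: C_1 → C_0 is given by ∂[p,q] = [q] − [p]. For instance
  ∂bc = c − b.
This gives a 4×6 integer matrix of rank 3; reducing to Smith normal form yields diagonal entries (1,1,1).

∂_2: C_2 → C_1 acts by ∂[p,q,r] = [q,r] − [p,r] + [p,q]. For instance
  ∂abd = bd − ad + ab,
  ∂bcd = cd − bd + bc.
The 6×4 boundary matrix has rank 3 and Smith normal form diag(1,1,1).

Reading off H_k = ker ∂_k / im ∂_{k+1}:

  H_2: rank ker ∂_2 − rank ∂_3 = (4 − 3) − 0 = 1, and there is no ∂_3, so H_2 ≅ Z.

H_2 = Z.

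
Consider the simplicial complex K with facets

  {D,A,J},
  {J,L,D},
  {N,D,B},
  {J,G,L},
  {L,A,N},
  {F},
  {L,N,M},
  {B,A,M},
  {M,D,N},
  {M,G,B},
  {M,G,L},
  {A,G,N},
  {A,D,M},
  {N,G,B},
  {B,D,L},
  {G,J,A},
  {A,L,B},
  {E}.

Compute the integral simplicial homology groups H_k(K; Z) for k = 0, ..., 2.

H_0 ≅ Z^3,  H_1 ≅ Z^2,  H_2 ≅ Z.

Order the vertices as A < B < D < E < F < G < J < L < M < N. Listing each simplex with vertices in this order, K has dimension 2 with simplices:

  0-simplices (10): A, B, D, E, F, G, J, L, M, N
  1-simplices (24): AB, AD, AG, AJ, AL, AM, AN, BD, BG, BL, BM, BN, DJ, DL, DM, DN, GJ, GL, GM, GN, JL, LM, LN, MN
  2-simplices (16): ABL, ABM, ADJ, ADM, AGJ, AGN, ALN, BDL, BDN, BGM, BGN, DJL, DMN, GJL, GLM, LMN

Hence C_0 ≅ Z^10, C_1 ≅ Z^24, C_2 ≅ Z^16.

The boundary map ∂_1: C_1 → C_0 maps an edge to its endpoints' difference, ∂[p,q] = q − p. For instance
  ∂DL = L − D.
As a 10×24 matrix over Z this has rank 7, with invariant factors (1,1,1,1,1,1,1).

Boundary ∂_2: C_2 → C_1 sends each 2-simplex [p,q,r] to [q,r] − [p,r] + [p,q]. For instance
  ∂DJL = JL − DL + DJ,
  ∂GLM = LM − GM + GL.
The 24×16 boundary matrix has rank 15 and Smith normal form diag(1,1,1,1,1,1,1,1,1,1,1,1,1,1,1).

From H_k ≅ ker(∂_k) / im(∂_{k+1}) we obtain:

  H_0: rank C_0 − rank ∂_1 = 10 − 7 = 3, and the invariant factors of ∂_1 are all 1, so H_0 ≅ Z^3.
  H_1: rank ker ∂_1 − rank ∂_2 = (24 − 7) − 15 = 2, and the invariant factors of ∂_2 are all 1, so H_1 ≅ Z^2.
  H_2: rank ker ∂_2 − rank ∂_3 = (16 − 15) − 0 = 1, and there is no ∂_3, so H_2 ≅ Z.

As a check, the Euler characteristic is 10 − 24 + 16 = 2, which agrees with 3 − 2 + 1 = 2.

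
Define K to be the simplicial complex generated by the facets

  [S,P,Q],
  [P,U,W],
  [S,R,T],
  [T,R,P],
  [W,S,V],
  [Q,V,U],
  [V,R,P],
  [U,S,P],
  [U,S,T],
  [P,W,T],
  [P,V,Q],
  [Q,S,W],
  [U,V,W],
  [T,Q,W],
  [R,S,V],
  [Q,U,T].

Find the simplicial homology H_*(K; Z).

Order the vertices as P < Q < R < S < T < U < V < W. Listing each simplex with vertices in this order, K has dimension 2 with simplices:

  0-simplices (8): P, Q, R, S, T, U, V, W
  1-simplices (24): PQ, PR, PS, PT, PU, PV, PW, QS, QT, QU, QV, QW, RS, RT, RV, ST, SU, SV, SW, TU, TW, UV, UW, VW
  2-simplices (16): PQS, PQV, PRT, PRV, PSU, PTW, PUW, QSW, QTU, QTW, QUV, RST, RSV, STU, SVW, UVW

Hence C_0 ≅ Z^8, C_1 ≅ Z^24, C_2 ≅ Z^16.

Boundary ∂_1: C_1 → C_0 maps an edge to its endpoints' difference, ∂[p,q] = q − p. For instance
  ∂PR = R − P.
The 8×24 boundary matrix has rank 7 and Smith normal form diag(1,1,1,1,1,1,1).

The boundary map ∂_2: C_2 → C_1 sends each 2-simplex [p,q,r] to [q,r] − [p,r] + [p,q]. For instance
  ∂SVW = VW − SW + SV,
  ∂PSU = SU − PU + PS.
As a 24×16 matrix over Z this has rank 15, with invariant factors (1,1,1,1,1,1,1,1,1,1,1,1,1,1,1).

From H_k ≅ ker(∂_k) / im(∂_{k+1}) we obtain:

  H_0: rank C_0 − rank ∂_1 = 8 − 7 = 1, and the invariant factors of ∂_1 are all 1, so H_0 ≅ Z.
  H_1: rank ker ∂_1 − rank ∂_2 = (24 − 7) − 15 = 2, and the invariant factors of ∂_2 are all 1, so H_1 ≅ Z^2.
  H_2: rank ker ∂_2 − rank ∂_3 = (16 − 15) − 0 = 1, and there is no ∂_3, so H_2 ≅ Z.

As a check, the Euler characteristic is 8 − 24 + 16 = 0, which agrees with 1 − 2 + 1 = 0.
(K is a triangulation of the torus T^2.)

H_0 ≅ Z,  H_1 ≅ Z^2,  H_2 ≅ Z.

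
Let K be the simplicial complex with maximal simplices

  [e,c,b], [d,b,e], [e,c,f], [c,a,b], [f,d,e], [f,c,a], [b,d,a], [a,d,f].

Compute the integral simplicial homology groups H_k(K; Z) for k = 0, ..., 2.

We work with the vertex ordering a < b < c < d < e < f. The simplices of K, each written with vertices in increasing order, are:

  0-simplices (6): a, b, c, d, e, f
  1-simplices (12): ab, ac, ad, af, bc, bd, be, ce, cf, de, df, ef
  2-simplices (8): abc, abd, acf, adf, bce, bde, cef, def

so the chain groups are C_0 ≅ Z^6, C_1 ≅ Z^12, C_2 ≅ Z^8.

∂_1: C_1 → C_0 sends each edge [p,q] (with p < q) to q − p. For instance
  ∂bc = c − b.
The 6×12 boundary matrix has rank 5 and Smith normal form diag(1,1,1,1,1).

∂_2: C_2 → C_1 acts by ∂[p,q,r] = [q,r] − [p,r] + [p,q]. For instance
  ∂acf = cf − af + ac,
  ∂bde = de − be + bd.
The 12×8 boundary matrix has rank 7 and Smith normal form diag(1,1,1,1,1,1,1).

Reading off H_k = ker ∂_k / im ∂_{k+1}:

  H_0: rank C_0 − rank ∂_1 = 6 − 5 = 1, and the invariant factors of ∂_1 are all 1, so H_0 ≅ Z.
  H_1: rank ker ∂_1 − rank ∂_2 = (12 − 5) − 7 = 0, and the invariant factors of ∂_2 are all 1, so H_1 ≅ 0.
  H_2: rank ker ∂_2 − rank ∂_3 = (8 − 7) − 0 = 1, and there is no ∂_3, so H_2 ≅ Z.

(K is a triangulation of the 2-sphere S^2.)

H_0 = Z,  H_1 = 0,  H_2 = Z.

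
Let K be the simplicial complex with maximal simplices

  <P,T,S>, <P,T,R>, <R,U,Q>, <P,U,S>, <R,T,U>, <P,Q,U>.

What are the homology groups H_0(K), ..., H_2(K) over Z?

Take the total order P < Q < R < S < T < U on the vertex set. Then K (dimension 2) consists of the simplices:

  0-simplices (6): P, Q, R, S, T, U
  1-simplices (12): PQ, PR, PS, PT, PU, QR, QU, RT, RU, ST, SU, TU
  2-simplices (6): PQU, PRT, PST, PSU, QRU, RTU

so the chain groups are C_0 ≅ Z^6, C_1 ≅ Z^12, C_2 ≅ Z^6.

∂_1: C_1 → C_0 maps an edge to its endpoints' difference, ∂[p,q] = q − p.
This gives a 6×12 integer matrix of rank 5; reducing to Smith normal form yields diagonal entries (1,1,1,1,1).

∂_2: C_2 → C_1 acts by ∂[p,q,r] = [q,r] − [p,r] + [p,q]. For instance
  ∂QRU = RU − QU + QR,
  ∂PRT = RT − PT + PR.
The resulting 12×6 matrix has rank 6, and its Smith normal form has invariant factors (1,1,1,1,1,1).

Computing H_k = (kernel of ∂_k) / (image of ∂_{k+1}):

  H_0: rank C_0 − rank ∂_1 = 6 − 5 = 1, and the invariant factors of ∂_1 are all 1, so H_0 ≅ Z.
  H_1: rank ker ∂_1 − rank ∂_2 = (12 − 5) − 6 = 1, and the invariant factors of ∂_2 are all 1, so H_1 ≅ Z.
  H_2: rank ker ∂_2 − rank ∂_3 = (6 − 6) − 0 = 0, and there is no ∂_3, so H_2 ≅ 0.

H_0 ≅ Z,  H_1 ≅ Z,  H_2 = 0.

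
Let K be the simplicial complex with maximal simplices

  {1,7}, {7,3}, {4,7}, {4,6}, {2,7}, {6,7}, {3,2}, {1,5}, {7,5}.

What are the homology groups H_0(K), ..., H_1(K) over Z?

H_0 = Z,  H_1 = Z^3.

Order the vertices as 1 < 2 < 3 < 4 < 5 < 6 < 7. Listing each simplex with vertices in this order, K has dimension 1 with simplices:

  0-simplices (7): [1], [2], [3], [4], [5], [6], [7]
  1-simplices (9): [1,5], [1,7], [2,3], [2,7], [3,7], [4,6], [4,7], [5,7], [6,7]

giving chain groups C_0 ≅ Z^7, C_1 ≅ Z^9.

The boundary map ∂_1: C_1 → C_0 maps an edge to its endpoints' difference, ∂[p,q] = q − p.
As a 7×9 matrix over Z this has rank 6, with invariant factors (1,1,1,1,1,1).

Now H_k = ker ∂_k / im ∂_{k+1}, so:

  H_0: rank C_0 − rank ∂_1 = 7 − 6 = 1, and the invariant factors of ∂_1 are all 1, so H_0 ≅ Z.
  H_1: rank ker ∂_1 − rank ∂_2 = (9 − 6) − 0 = 3, and there is no ∂_2, so H_1 ≅ Z^3.

As a check, the Euler characteristic is 7 − 9 = -2, which agrees with 1 − 3 = -2.
(K is a triangulation of a wedge of 3 circles.)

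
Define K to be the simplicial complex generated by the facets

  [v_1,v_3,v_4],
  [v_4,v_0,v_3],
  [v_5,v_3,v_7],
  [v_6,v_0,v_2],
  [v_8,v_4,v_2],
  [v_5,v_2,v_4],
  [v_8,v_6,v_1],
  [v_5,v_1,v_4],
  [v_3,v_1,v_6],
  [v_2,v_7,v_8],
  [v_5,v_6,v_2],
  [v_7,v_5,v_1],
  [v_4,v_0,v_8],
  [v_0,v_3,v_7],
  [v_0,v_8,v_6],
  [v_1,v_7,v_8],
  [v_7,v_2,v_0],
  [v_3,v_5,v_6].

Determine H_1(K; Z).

Order the vertices as v_0 < v_1 < v_2 < v_3 < v_4 < v_5 < v_6 < v_7 < v_8. Listing each simplex with vertices in this order, K has dimension 2 with simplices:

  0-simplices (9): [v_0], [v_1], [v_2], [v_3], [v_4], [v_5], [v_6], [v_7], [v_8]
  1-simplices (27): (27 of them)
  2-simplices (18): (18 of them)

so the chain groups are C_0 ≅ Z^9, C_1 ≅ Z^27, C_2 ≅ Z^18.

∂_1: C_1 → C_0 is given by ∂[p,q] = [q] − [p].
The resulting 9×27 matrix has rank 8, and its Smith normal form has invariant factors (1,1,1,1,1,1,1,1).

Boundary ∂_2: C_2 → C_1 maps a triangle to the signed sum of its edges. For instance
  ∂[v_1,v_6,v_8] = [v_6,v_8] − [v_1,v_8] + [v_1,v_6],
  ∂[v_3,v_5,v_6] = [v_5,v_6] − [v_3,v_6] + [v_3,v_5].
The resulting 27×18 matrix has rank 18, and its Smith normal form has invariant factors (1,1,1,1,1,1,1,1,1,1,1,1,1,1,1,1,1,2).

Computing H_k = (kernel of ∂_k) / (image of ∂_{k+1}):

  H_1: rank ker ∂_1 − rank ∂_2 = (27 − 8) − 18 = 1, and ∂_2 has invariant factor 2 > 1, so H_1 ≅ Z ⊕ Z/2Z.

H_1 = Z ⊕ Z/2Z.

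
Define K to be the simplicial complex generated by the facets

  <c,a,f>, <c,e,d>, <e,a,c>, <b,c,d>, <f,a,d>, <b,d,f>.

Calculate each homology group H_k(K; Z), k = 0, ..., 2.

H_0 ≅ Z,  H_1 ≅ Z,  H_2 = 0.

K has 6 vertices, 12 edges, 6 triangles.
rank ∂_0 = 0, rank ∂_1 = 5 ⇒ b_0 = 6 − 0 − 5 = 1; all invariant factors of ∂_1 are 1 so no torsion. So H_0 ≅ Z.
rank ∂_1 = 5, rank ∂_2 = 6 ⇒ b_1 = 12 − 5 − 6 = 1; all invariant factors of ∂_2 are 1 so no torsion. So H_1 ≅ Z.
rank ∂_2 = 6, rank ∂_3 = 0 ⇒ b_2 = 6 − 6 − 0 = 0. So H_2 ≅ 0.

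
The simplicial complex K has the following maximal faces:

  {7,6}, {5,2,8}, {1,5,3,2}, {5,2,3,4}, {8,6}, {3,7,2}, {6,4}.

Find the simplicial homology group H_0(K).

H_0 = Z.

Take the total order 1 < 2 < 3 < 4 < 5 < 6 < 7 < 8 on the vertex set. Then K (dimension 3) consists of the simplices:

  0-simplices (8): [1], [2], [3], [4], [5], [6], [7], [8]
  1-simplices (16): [1,2], [1,3], [1,5], [2,3], [2,4], [2,5], [2,7], [2,8], [3,4], [3,5], [3,7], [4,5], [4,6], [5,8], [6,7], [6,8]
  2-simplices (9): [1,2,3], [1,2,5], [1,3,5], [2,3,4], [2,3,5], [2,3,7], [2,4,5], [2,5,8], [3,4,5]
  3-simplices (2): [1,2,3,5], [2,3,4,5]

so the chain groups are C_0 ≅ Z^8, C_1 ≅ Z^16, C_2 ≅ Z^9, C_3 ≅ Z^2.

Boundary ∂_1: C_1 → C_0 sends each edge [p,q] (with p < q) to q − p.
The 8×16 boundary matrix has rank 7 and Smith normal form diag(1,1,1,1,1,1,1).

Boundary ∂_2: C_2 → C_1 sends each 2-simplex [p,q,r] to [q,r] − [p,r] + [p,q]. For instance
  ∂[3,4,5] = [4,5] − [3,5] + [3,4],
  ∂[2,5,8] = [5,8] − [2,8] + [2,5].
As a 16×9 matrix over Z this has rank 7, with invariant factors (1,1,1,1,1,1,1).

The boundary map ∂_3: C_3 → C_2 sends each 3-simplex σ to the alternating sum Σ_i (−1)^i (σ with its i-th vertex removed). For instance
  ∂[1,2,3,5] = [2,3,5] − [1,3,5] + [1,2,5] − [1,2,3],
  ∂[2,3,4,5] = [3,4,5] − [2,4,5] + [2,3,5] − [2,3,4].
This gives a 9×2 integer matrix of rank 2; reducing to Smith normal form yields diagonal entries (1,1).

Reading off H_k = ker ∂_k / im ∂_{k+1}:

  H_0: rank C_0 − rank ∂_1 = 8 − 7 = 1, and the invariant factors of ∂_1 are all 1, so H_0 ≅ Z.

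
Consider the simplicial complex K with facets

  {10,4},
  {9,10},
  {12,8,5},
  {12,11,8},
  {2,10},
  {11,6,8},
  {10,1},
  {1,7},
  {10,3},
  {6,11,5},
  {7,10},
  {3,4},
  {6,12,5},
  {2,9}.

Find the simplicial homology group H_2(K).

Take the total order 1 < 2 < 3 < 4 < 5 < 6 < 7 < 8 < 9 < 10 < 11 < 12 on the vertex set. Then K (dimension 2) consists of the simplices:

  0-simplices (12): [1], [2], [3], [4], [5], [6], [7], [8], [9], [10], [11], [12]
  1-simplices (19): [1,7], [1,10], [2,9], [2,10], [3,4], [3,10], [4,10], [5,6], [5,8], [5,11], [5,12], [6,8], [6,11], [6,12], [7,10], [8,11], [8,12], [9,10], [11,12]
  2-simplices (5): [5,6,11], [5,6,12], [5,8,12], [6,8,11], [8,11,12]

Hence C_0 ≅ Z^12, C_1 ≅ Z^19, C_2 ≅ Z^5.

∂_1: C_1 → C_0 sends each edge [p,q] (with p < q) to q − p.
As a 12×19 matrix over Z this has rank 10, with invariant factors (1,1,1,1,1,1,1,1,1,1).

Boundary ∂_2: C_2 → C_1 sends each 2-simplex [p,q,r] to [q,r] − [p,r] + [p,q]. For instance
  ∂[5,6,11] = [6,11] − [5,11] + [5,6],
  ∂[5,6,12] = [6,12] − [5,12] + [5,6].
The 19×5 boundary matrix has rank 5 and Smith normal form diag(1,1,1,1,1).

From H_k ≅ ker(∂_k) / im(∂_{k+1}) we obtain:

  H_2: rank ker ∂_2 − rank ∂_3 = (5 − 5) − 0 = 0, and there is no ∂_3, so H_2 = 0.

(K is a triangulation of the disjoint union of a wedge of 3 circles and the Möbius band.)

H_2 = 0.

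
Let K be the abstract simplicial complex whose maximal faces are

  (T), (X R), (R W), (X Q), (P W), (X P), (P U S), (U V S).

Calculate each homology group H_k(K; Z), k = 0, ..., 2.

H_0 ≅ Z^2,  H_1 ≅ Z,  H_2 = 0.

K has 9 vertices, 10 edges, 2 triangles.
rank ∂_0 = 0, rank ∂_1 = 7 ⇒ b_0 = 9 − 0 − 7 = 2; all invariant factors of ∂_1 are 1 so no torsion. So H_0 = Z^2.
rank ∂_1 = 7, rank ∂_2 = 2 ⇒ b_1 = 10 − 7 − 2 = 1; all invariant factors of ∂_2 are 1 so no torsion. So H_1 = Z.
rank ∂_2 = 2, rank ∂_3 = 0 ⇒ b_2 = 2 − 2 − 0 = 0. So H_2 = 0.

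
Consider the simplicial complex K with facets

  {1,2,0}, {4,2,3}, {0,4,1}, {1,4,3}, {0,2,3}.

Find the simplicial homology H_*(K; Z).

H_0 ≅ Z,  H_1 ≅ Z,  H_2 = 0.

K has 5 vertices, 10 edges, 5 triangles.
rank ∂_0 = 0, rank ∂_1 = 4 ⇒ b_0 = 5 − 0 − 4 = 1; all invariant factors of ∂_1 are 1 so no torsion. So H_0 = Z.
rank ∂_1 = 4, rank ∂_2 = 5 ⇒ b_1 = 10 − 4 − 5 = 1; all invariant factors of ∂_2 are 1 so no torsion. So H_1 = Z.
rank ∂_2 = 5, rank ∂_3 = 0 ⇒ b_2 = 5 − 5 − 0 = 0. So H_2 = 0.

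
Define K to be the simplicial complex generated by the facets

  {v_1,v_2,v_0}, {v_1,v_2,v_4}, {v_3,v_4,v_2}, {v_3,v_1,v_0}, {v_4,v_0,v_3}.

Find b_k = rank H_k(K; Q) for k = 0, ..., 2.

Order the vertices as v_0 < v_1 < v_2 < v_3 < v_4. Listing each simplex with vertices in this order, K has dimension 2 with simplices:

  0-simplices (5): [v_0], [v_1], [v_2], [v_3], [v_4]
  1-simplices (10): [v_0,v_1], [v_0,v_2], [v_0,v_3], [v_0,v_4], [v_1,v_2], [v_1,v_3], [v_1,v_4], [v_2,v_3], [v_2,v_4], [v_3,v_4]
  2-simplices (5): [v_0,v_1,v_2], [v_0,v_1,v_3], [v_0,v_3,v_4], [v_1,v_2,v_4], [v_2,v_3,v_4]

Hence C_0 ≅ Z^5, C_1 ≅ Z^10, C_2 ≅ Z^5.

∂_1: C_1 → C_0 maps an edge to its endpoints' difference, ∂[p,q] = q − p. For instance
  ∂[v_2,v_4] = [v_4] − [v_2].
As a 5×10 matrix over Z this has rank 4, with invariant factors (1,1,1,1).

∂_2: C_2 → C_1 sends each 2-simplex [p,q,r] to [q,r] − [p,r] + [p,q]. For instance
  ∂[v_0,v_1,v_2] = [v_1,v_2] − [v_0,v_2] + [v_0,v_1],
  ∂[v_1,v_2,v_4] = [v_2,v_4] − [v_1,v_4] + [v_1,v_2].
The resulting 10×5 matrix has rank 5, and its Smith normal form has invariant factors (1,1,1,1,1).

From H_k ≅ ker(∂_k) / im(∂_{k+1}) we obtain:

  H_0: rank C_0 − rank ∂_1 = 5 − 4 = 1, and the invariant factors of ∂_1 are all 1, so H_0 = Z.
  H_1: rank ker ∂_1 − rank ∂_2 = (10 − 4) − 5 = 1, and the invariant factors of ∂_2 are all 1, so H_1 = Z.
  H_2: rank ker ∂_2 − rank ∂_3 = (5 − 5) − 0 = 0, and there is no ∂_3, so H_2 = 0.

(K is a triangulation of the Möbius band.)

Hence the Betti numbers are b_0 = 1, b_1 = 1, b_2 = 0.

b_0 = 1, b_1 = 1, b_2 = 0.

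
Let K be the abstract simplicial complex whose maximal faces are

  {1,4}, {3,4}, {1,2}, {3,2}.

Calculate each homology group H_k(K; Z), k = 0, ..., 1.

H_0 ≅ Z,  H_1 ≅ Z.

We work with the vertex ordering 1 < 2 < 3 < 4. The simplices of K, each written with vertices in increasing order, are:

  0-simplices (4): [1], [2], [3], [4]
  1-simplices (4): [1,2], [1,4], [2,3], [3,4]

so the chain groups are C_0 ≅ Z^4, C_1 ≅ Z^4.

∂_1: C_1 → C_0 maps an edge to its endpoints' difference, ∂[p,q] = q − p.
The 4×4 boundary matrix has rank 3 and Smith normal form diag(1,1,1).

Now H_k = ker ∂_k / im ∂_{k+1}, so:

  H_0: rank C_0 − rank ∂_1 = 4 − 3 = 1, and the invariant factors of ∂_1 are all 1, so H_0 = Z.
  H_1: rank ker ∂_1 − rank ∂_2 = (4 − 3) − 0 = 1, and there is no ∂_2, so H_1 = Z.

As a check, the Euler characteristic is 4 − 4 = 0, which agrees with 1 − 1 = 0.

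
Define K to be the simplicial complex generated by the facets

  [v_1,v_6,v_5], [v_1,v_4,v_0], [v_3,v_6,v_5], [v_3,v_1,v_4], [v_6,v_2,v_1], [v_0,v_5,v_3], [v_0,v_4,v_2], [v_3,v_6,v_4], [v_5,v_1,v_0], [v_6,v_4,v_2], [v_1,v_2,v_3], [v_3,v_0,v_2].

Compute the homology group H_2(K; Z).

H_2 = 0.

K has 7 vertices, 18 edges, 12 triangles.
rank ∂_2 = 12, rank ∂_3 = 0 ⇒ b_2 = 12 − 12 − 0 = 0. So H_2 = 0.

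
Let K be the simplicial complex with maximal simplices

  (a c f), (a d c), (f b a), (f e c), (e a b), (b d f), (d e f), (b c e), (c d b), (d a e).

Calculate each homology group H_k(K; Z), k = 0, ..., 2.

H_0 ≅ Z,  H_1 ≅ Z/2,  H_2 = 0.

Order the vertices as a < b < c < d < e < f. Listing each simplex with vertices in this order, K has dimension 2 with simplices:

  0-simplices (6): a, b, c, d, e, f
  1-simplices (15): ab, ac, ad, ae, af, bc, bd, be, bf, cd, ce, cf, de, df, ef
  2-simplices (10): abe, abf, acd, acf, ade, bcd, bce, bdf, cef, def

Hence C_0 ≅ Z^6, C_1 ≅ Z^15, C_2 ≅ Z^10.

The boundary map ∂_1: C_1 → C_0 maps an edge to its endpoints' difference, ∂[p,q] = q − p. For instance
  ∂be = e − b.
The 6×15 boundary matrix has rank 5 and Smith normal form diag(1,1,1,1,1).

The boundary map ∂_2: C_2 → C_1 acts by ∂[p,q,r] = [q,r] − [p,r] + [p,q]. For instance
  ∂bdf = df − bf + bd,
  ∂bcd = cd − bd + bc.
The 15×10 boundary matrix has rank 10 and Smith normal form diag(1,1,1,1,1,1,1,1,1,2).

Reading off H_k = ker ∂_k / im ∂_{k+1}:

  H_0: rank C_0 − rank ∂_1 = 6 − 5 = 1, and the invariant factors of ∂_1 are all 1, so H_0 = Z.
  H_1: rank ker ∂_1 − rank ∂_2 = (15 − 5) − 10 = 0, and ∂_2 has invariant factor 2 > 1, so H_1 = Z/2.
  H_2: rank ker ∂_2 − rank ∂_3 = (10 − 10) − 0 = 0, and there is no ∂_3, so H_2 = 0.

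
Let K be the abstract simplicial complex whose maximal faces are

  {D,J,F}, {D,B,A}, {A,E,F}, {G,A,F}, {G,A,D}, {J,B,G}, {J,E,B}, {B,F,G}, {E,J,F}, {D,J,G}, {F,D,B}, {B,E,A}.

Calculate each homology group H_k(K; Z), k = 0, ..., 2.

Take the total order A < B < D < E < F < G < J on the vertex set. Then K (dimension 2) consists of the simplices:

  0-simplices (7): A, B, D, E, F, G, J
  1-simplices (18): AB, AD, AE, AF, AG, BD, BE, BF, BG, BJ, DF, DG, DJ, EF, EJ, FG, FJ, GJ
  2-simplices (12): ABD, ABE, ADG, AEF, AFG, BDF, BEJ, BFG, BGJ, DFJ, DGJ, EFJ

giving chain groups C_0 ≅ Z^7, C_1 ≅ Z^18, C_2 ≅ Z^12.

∂_1: C_1 → C_0 is given by ∂[p,q] = [q] − [p].
This gives a 7×18 integer matrix of rank 6; reducing to Smith normal form yields diagonal entries (1,1,1,1,1,1).

Boundary ∂_2: C_2 → C_1 sends each 2-simplex [p,q,r] to [q,r] − [p,r] + [p,q]. For instance
  ∂BDF = DF − BF + BD,
  ∂DFJ = FJ − DJ + DF.
This gives a 18×12 integer matrix of rank 12; reducing to Smith normal form yields diagonal entries (1,1,1,1,1,1,1,1,1,1,1,2).

From H_k ≅ ker(∂_k) / im(∂_{k+1}) we obtain:

  H_0: rank C_0 − rank ∂_1 = 7 − 6 = 1, and the invariant factors of ∂_1 are all 1, so H_0 = Z.
  H_1: rank ker ∂_1 − rank ∂_2 = (18 − 6) − 12 = 0, and ∂_2 has invariant factor 2 > 1, so H_1 = Z/2.
  H_2: rank ker ∂_2 − rank ∂_3 = (12 − 12) − 0 = 0, and there is no ∂_3, so H_2 = 0.

(K is a triangulation of the real projective plane RP^2.)

H_0 = Z,  H_1 = Z/2,  H_2 = 0.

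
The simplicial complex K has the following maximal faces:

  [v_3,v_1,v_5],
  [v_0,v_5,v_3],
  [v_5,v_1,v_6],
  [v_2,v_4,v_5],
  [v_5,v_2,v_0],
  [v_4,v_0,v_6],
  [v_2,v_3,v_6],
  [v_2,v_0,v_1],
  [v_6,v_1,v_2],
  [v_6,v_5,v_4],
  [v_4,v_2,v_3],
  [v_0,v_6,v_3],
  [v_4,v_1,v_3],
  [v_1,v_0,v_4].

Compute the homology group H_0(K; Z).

Take the total order v_0 < v_1 < v_2 < v_3 < v_4 < v_5 < v_6 on the vertex set. Then K (dimension 2) consists of the simplices:

  0-simplices (7): [v_0], [v_1], [v_2], [v_3], [v_4], [v_5], [v_6]
  1-simplices (21): (21 of them)
  2-simplices (14): (14 of them)

Hence C_0 ≅ Z^7, C_1 ≅ Z^21, C_2 ≅ Z^14.

The boundary map ∂_1: C_1 → C_0 maps an edge to its endpoints' difference, ∂[p,q] = q − p.
This gives a 7×21 integer matrix of rank 6; reducing to Smith normal form yields diagonal entries (1,1,1,1,1,1).

Boundary ∂_2: C_2 → C_1 acts by ∂[p,q,r] = [q,r] − [p,r] + [p,q]. For instance
  ∂[v_1,v_3,v_5] = [v_3,v_5] − [v_1,v_5] + [v_1,v_3],
  ∂[v_4,v_5,v_6] = [v_5,v_6] − [v_4,v_6] + [v_4,v_5].
As a 21×14 matrix over Z this has rank 13, with invariant factors (1,1,1,1,1,1,1,1,1,1,1,1,1).

Reading off H_k = ker ∂_k / im ∂_{k+1}:

  H_0: rank C_0 − rank ∂_1 = 7 − 6 = 1, and the invariant factors of ∂_1 are all 1, so H_0 ≅ Z.

(K is a triangulation of the torus T^2.)

H_0 ≅ Z.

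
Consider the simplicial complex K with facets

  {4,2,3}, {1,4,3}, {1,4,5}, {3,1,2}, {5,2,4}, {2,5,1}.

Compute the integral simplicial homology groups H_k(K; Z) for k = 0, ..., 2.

H_0 ≅ Z,  H_1 = 0,  H_2 ≅ Z.

We work with the vertex ordering 1 < 2 < 3 < 4 < 5. The simplices of K, each written with vertices in increasing order, are:

  0-simplices (5): [1], [2], [3], [4], [5]
  1-simplices (9): [1,2], [1,3], [1,4], [1,5], [2,3], [2,4], [2,5], [3,4], [4,5]
  2-simplices (6): [1,2,3], [1,2,5], [1,3,4], [1,4,5], [2,3,4], [2,4,5]

Hence C_0 ≅ Z^5, C_1 ≅ Z^9, C_2 ≅ Z^6.

∂_1: C_1 → C_0 maps an edge to its endpoints' difference, ∂[p,q] = q − p.
The resulting 5×9 matrix has rank 4, and its Smith normal form has invariant factors (1,1,1,1).

Boundary ∂_2: C_2 → C_1 maps a triangle to the signed sum of its edges. For instance
  ∂[2,4,5] = [4,5] − [2,5] + [2,4],
  ∂[1,2,3] = [2,3] − [1,3] + [1,2].
As a 9×6 matrix over Z this has rank 5, with invariant factors (1,1,1,1,1).

Computing H_k = (kernel of ∂_k) / (image of ∂_{k+1}):

  H_0: rank C_0 − rank ∂_1 = 5 − 4 = 1, and the invariant factors of ∂_1 are all 1, so H_0 ≅ Z.
  H_1: rank ker ∂_1 − rank ∂_2 = (9 − 4) − 5 = 0, and the invariant factors of ∂_2 are all 1, so H_1 ≅ 0.
  H_2: rank ker ∂_2 − rank ∂_3 = (6 − 5) − 0 = 1, and there is no ∂_3, so H_2 ≅ Z.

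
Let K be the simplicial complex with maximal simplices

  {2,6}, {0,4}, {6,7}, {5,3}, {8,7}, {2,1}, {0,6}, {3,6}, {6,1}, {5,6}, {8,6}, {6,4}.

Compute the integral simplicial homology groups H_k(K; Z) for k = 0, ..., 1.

H_0 = Z,  H_1 = Z^4.

Order the vertices as 0 < 1 < 2 < 3 < 4 < 5 < 6 < 7 < 8. Listing each simplex with vertices in this order, K has dimension 1 with simplices:

  0-simplices (9): [0], [1], [2], [3], [4], [5], [6], [7], [8]
  1-simplices (12): [0,4], [0,6], [1,2], [1,6], [2,6], [3,5], [3,6], [4,6], [5,6], [6,7], [6,8], [7,8]

Hence C_0 ≅ Z^9, C_1 ≅ Z^12.

∂_1: C_1 → C_0 sends each edge [p,q] (with p < q) to q − p. For instance
  ∂[4,6] = [6] − [4].
The 9×12 boundary matrix has rank 8 and Smith normal form diag(1,1,1,1,1,1,1,1).

Now H_k = ker ∂_k / im ∂_{k+1}, so:

  H_0: rank C_0 − rank ∂_1 = 9 − 8 = 1, and the invariant factors of ∂_1 are all 1, so H_0 ≅ Z.
  H_1: rank ker ∂_1 − rank ∂_2 = (12 − 8) − 0 = 4, and there is no ∂_2, so H_1 ≅ Z^4.

(K is a triangulation of a wedge of 4 circles.)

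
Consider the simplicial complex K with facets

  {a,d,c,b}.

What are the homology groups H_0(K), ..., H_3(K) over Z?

Order the vertices as a < b < c < d. Listing each simplex with vertices in this order, K has dimension 3 with simplices:

  0-simplices (4): a, b, c, d
  1-simplices (6): ab, ac, ad, bc, bd, cd
  2-simplices (4): abc, abd, acd, bcd
  3-simplices (1): abcd

so the chain groups are C_0 ≅ Z^4, C_1 ≅ Z^6, C_2 ≅ Z^4, C_3 ≅ Z^1.

Boundary ∂_1: C_1 → C_0 sends each edge [p,q] (with p < q) to q − p. For instance
  ∂bc = c − b.
As a 4×6 matrix over Z this has rank 3, with invariant factors (1,1,1).

The boundary map ∂_2: C_2 → C_1 sends each 2-simplex [p,q,r] to [q,r] − [p,r] + [p,q]. For instance
  ∂abd = bd − ad + ab,
  ∂acd = cd − ad + ac.
As a 6×4 matrix over Z this has rank 3, with invariant factors (1,1,1).

Boundary ∂_3: C_3 → C_2 sends each 3-simplex σ to the alternating sum Σ_i (−1)^i (σ with its i-th vertex removed). For instance
  ∂abcd = bcd − acd + abd − abc.
As a 4×1 matrix over Z this has rank 1, with invariant factors (1).

Reading off H_k = ker ∂_k / im ∂_{k+1}:

  H_0: rank C_0 − rank ∂_1 = 4 − 3 = 1, and the invariant factors of ∂_1 are all 1, so H_0 = Z.
  H_1: rank ker ∂_1 − rank ∂_2 = (6 − 3) − 3 = 0, and the invariant factors of ∂_2 are all 1, so H_1 = 0.
  H_2: rank ker ∂_2 − rank ∂_3 = (4 − 3) − 1 = 0, and the invariant factors of ∂_3 are all 1, so H_2 = 0.
  H_3: rank ker ∂_3 − rank ∂_4 = (1 − 1) − 0 = 0, and there is no ∂_4, so H_3 = 0.

H_0 ≅ Z,  H_1 = 0,  H_2 = 0,  H_3 = 0.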